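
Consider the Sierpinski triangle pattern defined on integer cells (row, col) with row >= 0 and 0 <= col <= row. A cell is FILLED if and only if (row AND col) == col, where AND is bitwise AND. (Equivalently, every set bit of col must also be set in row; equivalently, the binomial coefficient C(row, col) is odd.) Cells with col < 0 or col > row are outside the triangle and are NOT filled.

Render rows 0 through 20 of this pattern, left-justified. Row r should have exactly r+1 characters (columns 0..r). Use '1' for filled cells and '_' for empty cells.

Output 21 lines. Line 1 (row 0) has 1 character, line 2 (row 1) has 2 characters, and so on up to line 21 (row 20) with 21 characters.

Answer: 1
11
1_1
1111
1___1
11__11
1_1_1_1
11111111
1_______1
11______11
1_1_____1_1
1111____1111
1___1___1___1
11__11__11__11
1_1_1_1_1_1_1_1
1111111111111111
1_______________1
11______________11
1_1_____________1_1
1111____________1111
1___1___________1___1

Derivation:
r0=0: 1
r1=1: 11
r2=10: 1_1
r3=11: 1111
r4=100: 1___1
r5=101: 11__11
r6=110: 1_1_1_1
r7=111: 11111111
r8=1000: 1_______1
r9=1001: 11______11
r10=1010: 1_1_____1_1
r11=1011: 1111____1111
r12=1100: 1___1___1___1
r13=1101: 11__11__11__11
r14=1110: 1_1_1_1_1_1_1_1
r15=1111: 1111111111111111
r16=10000: 1_______________1
r17=10001: 11______________11
r18=10010: 1_1_____________1_1
r19=10011: 1111____________1111
r20=10100: 1___1___________1___1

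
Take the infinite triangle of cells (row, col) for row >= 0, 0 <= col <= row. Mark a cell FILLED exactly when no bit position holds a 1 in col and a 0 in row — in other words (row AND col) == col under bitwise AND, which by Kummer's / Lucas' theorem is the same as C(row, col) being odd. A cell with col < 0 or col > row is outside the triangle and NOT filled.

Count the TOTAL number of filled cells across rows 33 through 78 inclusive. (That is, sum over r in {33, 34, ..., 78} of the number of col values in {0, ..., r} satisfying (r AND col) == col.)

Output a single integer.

Answer: 614

Derivation:
r33=100001 pc2: +4 =4
r34=100010 pc2: +4 =8
r35=100011 pc3: +8 =16
r36=100100 pc2: +4 =20
r37=100101 pc3: +8 =28
r38=100110 pc3: +8 =36
r39=100111 pc4: +16 =52
r40=101000 pc2: +4 =56
r41=101001 pc3: +8 =64
r42=101010 pc3: +8 =72
r43=101011 pc4: +16 =88
r44=101100 pc3: +8 =96
r45=101101 pc4: +16 =112
r46=101110 pc4: +16 =128
r47=101111 pc5: +32 =160
r48=110000 pc2: +4 =164
r49=110001 pc3: +8 =172
r50=110010 pc3: +8 =180
r51=110011 pc4: +16 =196
r52=110100 pc3: +8 =204
r53=110101 pc4: +16 =220
r54=110110 pc4: +16 =236
r55=110111 pc5: +32 =268
r56=111000 pc3: +8 =276
r57=111001 pc4: +16 =292
r58=111010 pc4: +16 =308
r59=111011 pc5: +32 =340
r60=111100 pc4: +16 =356
r61=111101 pc5: +32 =388
r62=111110 pc5: +32 =420
r63=111111 pc6: +64 =484
r64=1000000 pc1: +2 =486
r65=1000001 pc2: +4 =490
r66=1000010 pc2: +4 =494
r67=1000011 pc3: +8 =502
r68=1000100 pc2: +4 =506
r69=1000101 pc3: +8 =514
r70=1000110 pc3: +8 =522
r71=1000111 pc4: +16 =538
r72=1001000 pc2: +4 =542
r73=1001001 pc3: +8 =550
r74=1001010 pc3: +8 =558
r75=1001011 pc4: +16 =574
r76=1001100 pc3: +8 =582
r77=1001101 pc4: +16 =598
r78=1001110 pc4: +16 =614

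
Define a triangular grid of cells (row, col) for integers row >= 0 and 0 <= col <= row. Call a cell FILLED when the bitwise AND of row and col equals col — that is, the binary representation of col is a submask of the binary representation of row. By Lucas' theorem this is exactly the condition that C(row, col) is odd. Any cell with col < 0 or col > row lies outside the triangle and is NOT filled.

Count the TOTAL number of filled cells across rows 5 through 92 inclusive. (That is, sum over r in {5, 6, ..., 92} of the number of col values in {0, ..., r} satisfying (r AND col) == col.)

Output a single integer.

r5=101 pc2: +4 =4
r6=110 pc2: +4 =8
r7=111 pc3: +8 =16
r8=1000 pc1: +2 =18
r9=1001 pc2: +4 =22
r10=1010 pc2: +4 =26
r11=1011 pc3: +8 =34
r12=1100 pc2: +4 =38
r13=1101 pc3: +8 =46
r14=1110 pc3: +8 =54
r15=1111 pc4: +16 =70
r16=10000 pc1: +2 =72
r17=10001 pc2: +4 =76
r18=10010 pc2: +4 =80
r19=10011 pc3: +8 =88
r20=10100 pc2: +4 =92
r21=10101 pc3: +8 =100
r22=10110 pc3: +8 =108
r23=10111 pc4: +16 =124
r24=11000 pc2: +4 =128
r25=11001 pc3: +8 =136
r26=11010 pc3: +8 =144
r27=11011 pc4: +16 =160
r28=11100 pc3: +8 =168
r29=11101 pc4: +16 =184
r30=11110 pc4: +16 =200
r31=11111 pc5: +32 =232
r32=100000 pc1: +2 =234
r33=100001 pc2: +4 =238
r34=100010 pc2: +4 =242
r35=100011 pc3: +8 =250
r36=100100 pc2: +4 =254
r37=100101 pc3: +8 =262
r38=100110 pc3: +8 =270
r39=100111 pc4: +16 =286
r40=101000 pc2: +4 =290
r41=101001 pc3: +8 =298
r42=101010 pc3: +8 =306
r43=101011 pc4: +16 =322
r44=101100 pc3: +8 =330
r45=101101 pc4: +16 =346
r46=101110 pc4: +16 =362
r47=101111 pc5: +32 =394
r48=110000 pc2: +4 =398
r49=110001 pc3: +8 =406
r50=110010 pc3: +8 =414
r51=110011 pc4: +16 =430
r52=110100 pc3: +8 =438
r53=110101 pc4: +16 =454
r54=110110 pc4: +16 =470
r55=110111 pc5: +32 =502
r56=111000 pc3: +8 =510
r57=111001 pc4: +16 =526
r58=111010 pc4: +16 =542
r59=111011 pc5: +32 =574
r60=111100 pc4: +16 =590
r61=111101 pc5: +32 =622
r62=111110 pc5: +32 =654
r63=111111 pc6: +64 =718
r64=1000000 pc1: +2 =720
r65=1000001 pc2: +4 =724
r66=1000010 pc2: +4 =728
r67=1000011 pc3: +8 =736
r68=1000100 pc2: +4 =740
r69=1000101 pc3: +8 =748
r70=1000110 pc3: +8 =756
r71=1000111 pc4: +16 =772
r72=1001000 pc2: +4 =776
r73=1001001 pc3: +8 =784
r74=1001010 pc3: +8 =792
r75=1001011 pc4: +16 =808
r76=1001100 pc3: +8 =816
r77=1001101 pc4: +16 =832
r78=1001110 pc4: +16 =848
r79=1001111 pc5: +32 =880
r80=1010000 pc2: +4 =884
r81=1010001 pc3: +8 =892
r82=1010010 pc3: +8 =900
r83=1010011 pc4: +16 =916
r84=1010100 pc3: +8 =924
r85=1010101 pc4: +16 =940
r86=1010110 pc4: +16 =956
r87=1010111 pc5: +32 =988
r88=1011000 pc3: +8 =996
r89=1011001 pc4: +16 =1012
r90=1011010 pc4: +16 =1028
r91=1011011 pc5: +32 =1060
r92=1011100 pc4: +16 =1076

Answer: 1076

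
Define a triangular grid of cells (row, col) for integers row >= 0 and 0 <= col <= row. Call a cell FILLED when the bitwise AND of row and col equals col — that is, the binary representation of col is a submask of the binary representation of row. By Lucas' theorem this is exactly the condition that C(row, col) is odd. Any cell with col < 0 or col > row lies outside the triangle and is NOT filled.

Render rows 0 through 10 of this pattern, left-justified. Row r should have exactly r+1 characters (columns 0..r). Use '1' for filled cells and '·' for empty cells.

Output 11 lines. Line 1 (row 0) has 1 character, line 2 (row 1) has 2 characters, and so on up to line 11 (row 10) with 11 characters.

r0=0: 1
r1=1: 11
r2=10: 1·1
r3=11: 1111
r4=100: 1···1
r5=101: 11··11
r6=110: 1·1·1·1
r7=111: 11111111
r8=1000: 1·······1
r9=1001: 11······11
r10=1010: 1·1·····1·1

Answer: 1
11
1·1
1111
1···1
11··11
1·1·1·1
11111111
1·······1
11······11
1·1·····1·1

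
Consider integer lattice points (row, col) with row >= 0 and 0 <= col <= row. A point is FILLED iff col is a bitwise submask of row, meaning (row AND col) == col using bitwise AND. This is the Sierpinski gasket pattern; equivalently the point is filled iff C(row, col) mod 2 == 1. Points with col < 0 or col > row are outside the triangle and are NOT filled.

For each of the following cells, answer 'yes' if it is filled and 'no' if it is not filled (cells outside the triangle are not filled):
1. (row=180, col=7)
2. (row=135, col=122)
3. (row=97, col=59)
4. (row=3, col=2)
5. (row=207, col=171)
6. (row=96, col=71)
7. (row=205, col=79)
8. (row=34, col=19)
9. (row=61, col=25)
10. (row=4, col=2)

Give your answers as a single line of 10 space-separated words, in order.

Answer: no no no yes no no no no yes no

Derivation:
(180,7): row=0b10110100, col=0b111, row AND col = 0b100 = 4; 4 != 7 -> empty
(135,122): row=0b10000111, col=0b1111010, row AND col = 0b10 = 2; 2 != 122 -> empty
(97,59): row=0b1100001, col=0b111011, row AND col = 0b100001 = 33; 33 != 59 -> empty
(3,2): row=0b11, col=0b10, row AND col = 0b10 = 2; 2 == 2 -> filled
(207,171): row=0b11001111, col=0b10101011, row AND col = 0b10001011 = 139; 139 != 171 -> empty
(96,71): row=0b1100000, col=0b1000111, row AND col = 0b1000000 = 64; 64 != 71 -> empty
(205,79): row=0b11001101, col=0b1001111, row AND col = 0b1001101 = 77; 77 != 79 -> empty
(34,19): row=0b100010, col=0b10011, row AND col = 0b10 = 2; 2 != 19 -> empty
(61,25): row=0b111101, col=0b11001, row AND col = 0b11001 = 25; 25 == 25 -> filled
(4,2): row=0b100, col=0b10, row AND col = 0b0 = 0; 0 != 2 -> empty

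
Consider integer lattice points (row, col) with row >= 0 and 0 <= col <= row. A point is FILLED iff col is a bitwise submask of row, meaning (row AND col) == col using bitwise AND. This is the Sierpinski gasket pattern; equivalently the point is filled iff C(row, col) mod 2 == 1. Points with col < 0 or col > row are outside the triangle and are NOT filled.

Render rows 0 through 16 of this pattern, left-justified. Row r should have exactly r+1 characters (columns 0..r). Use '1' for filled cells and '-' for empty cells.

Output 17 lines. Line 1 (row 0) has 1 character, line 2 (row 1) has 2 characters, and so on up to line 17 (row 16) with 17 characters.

Answer: 1
11
1-1
1111
1---1
11--11
1-1-1-1
11111111
1-------1
11------11
1-1-----1-1
1111----1111
1---1---1---1
11--11--11--11
1-1-1-1-1-1-1-1
1111111111111111
1---------------1

Derivation:
r0=0: 1
r1=1: 11
r2=10: 1-1
r3=11: 1111
r4=100: 1---1
r5=101: 11--11
r6=110: 1-1-1-1
r7=111: 11111111
r8=1000: 1-------1
r9=1001: 11------11
r10=1010: 1-1-----1-1
r11=1011: 1111----1111
r12=1100: 1---1---1---1
r13=1101: 11--11--11--11
r14=1110: 1-1-1-1-1-1-1-1
r15=1111: 1111111111111111
r16=10000: 1---------------1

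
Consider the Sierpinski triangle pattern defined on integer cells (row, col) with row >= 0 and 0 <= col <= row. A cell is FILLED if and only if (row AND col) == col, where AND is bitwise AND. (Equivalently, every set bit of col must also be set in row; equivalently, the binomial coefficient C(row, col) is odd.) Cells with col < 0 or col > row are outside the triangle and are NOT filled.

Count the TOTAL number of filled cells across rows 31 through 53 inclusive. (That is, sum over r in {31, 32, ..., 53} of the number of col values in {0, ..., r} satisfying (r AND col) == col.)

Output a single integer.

r31=11111 pc5: +32 =32
r32=100000 pc1: +2 =34
r33=100001 pc2: +4 =38
r34=100010 pc2: +4 =42
r35=100011 pc3: +8 =50
r36=100100 pc2: +4 =54
r37=100101 pc3: +8 =62
r38=100110 pc3: +8 =70
r39=100111 pc4: +16 =86
r40=101000 pc2: +4 =90
r41=101001 pc3: +8 =98
r42=101010 pc3: +8 =106
r43=101011 pc4: +16 =122
r44=101100 pc3: +8 =130
r45=101101 pc4: +16 =146
r46=101110 pc4: +16 =162
r47=101111 pc5: +32 =194
r48=110000 pc2: +4 =198
r49=110001 pc3: +8 =206
r50=110010 pc3: +8 =214
r51=110011 pc4: +16 =230
r52=110100 pc3: +8 =238
r53=110101 pc4: +16 =254

Answer: 254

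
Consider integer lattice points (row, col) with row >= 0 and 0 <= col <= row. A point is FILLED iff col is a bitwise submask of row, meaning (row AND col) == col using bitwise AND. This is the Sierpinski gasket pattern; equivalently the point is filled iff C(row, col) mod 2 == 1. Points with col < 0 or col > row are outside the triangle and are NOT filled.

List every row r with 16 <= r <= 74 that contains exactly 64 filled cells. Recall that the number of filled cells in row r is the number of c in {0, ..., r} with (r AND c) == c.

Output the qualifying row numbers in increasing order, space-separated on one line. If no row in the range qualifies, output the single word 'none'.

Answer: 63

Derivation:
Row r has 2^popcount(r) filled cells, so we need popcount(r) = log2(64) = 6.
Scan r = 16..74 and keep those with exactly 6 one-bits:
r=16=10000 popcount=1 -> skip
r=17=10001 popcount=2 -> skip
r=18=10010 popcount=2 -> skip
r=19=10011 popcount=3 -> skip
r=20=10100 popcount=2 -> skip
r=21=10101 popcount=3 -> skip
r=22=10110 popcount=3 -> skip
r=23=10111 popcount=4 -> skip
r=24=11000 popcount=2 -> skip
r=25=11001 popcount=3 -> skip
r=26=11010 popcount=3 -> skip
r=27=11011 popcount=4 -> skip
r=28=11100 popcount=3 -> skip
r=29=11101 popcount=4 -> skip
r=30=11110 popcount=4 -> skip
r=31=11111 popcount=5 -> skip
r=32=100000 popcount=1 -> skip
r=33=100001 popcount=2 -> skip
r=34=100010 popcount=2 -> skip
r=35=100011 popcount=3 -> skip
r=36=100100 popcount=2 -> skip
r=37=100101 popcount=3 -> skip
r=38=100110 popcount=3 -> skip
r=39=100111 popcount=4 -> skip
r=40=101000 popcount=2 -> skip
r=41=101001 popcount=3 -> skip
r=42=101010 popcount=3 -> skip
r=43=101011 popcount=4 -> skip
r=44=101100 popcount=3 -> skip
r=45=101101 popcount=4 -> skip
r=46=101110 popcount=4 -> skip
r=47=101111 popcount=5 -> skip
r=48=110000 popcount=2 -> skip
r=49=110001 popcount=3 -> skip
r=50=110010 popcount=3 -> skip
r=51=110011 popcount=4 -> skip
r=52=110100 popcount=3 -> skip
r=53=110101 popcount=4 -> skip
r=54=110110 popcount=4 -> skip
r=55=110111 popcount=5 -> skip
r=56=111000 popcount=3 -> skip
r=57=111001 popcount=4 -> skip
r=58=111010 popcount=4 -> skip
r=59=111011 popcount=5 -> skip
r=60=111100 popcount=4 -> skip
r=61=111101 popcount=5 -> skip
r=62=111110 popcount=5 -> skip
r=63=111111 popcount=6 -> KEEP
r=64=1000000 popcount=1 -> skip
r=65=1000001 popcount=2 -> skip
r=66=1000010 popcount=2 -> skip
r=67=1000011 popcount=3 -> skip
r=68=1000100 popcount=2 -> skip
r=69=1000101 popcount=3 -> skip
r=70=1000110 popcount=3 -> skip
r=71=1000111 popcount=4 -> skip
r=72=1001000 popcount=2 -> skip
r=73=1001001 popcount=3 -> skip
r=74=1001010 popcount=3 -> skip
Kept rows: 63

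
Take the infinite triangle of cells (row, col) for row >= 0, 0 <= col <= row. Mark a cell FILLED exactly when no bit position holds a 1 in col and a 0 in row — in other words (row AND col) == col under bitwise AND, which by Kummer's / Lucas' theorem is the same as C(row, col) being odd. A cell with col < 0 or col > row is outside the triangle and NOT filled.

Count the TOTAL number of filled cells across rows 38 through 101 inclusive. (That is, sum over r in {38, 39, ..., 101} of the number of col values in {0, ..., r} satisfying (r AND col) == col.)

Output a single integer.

r38=100110 pc3: +8 =8
r39=100111 pc4: +16 =24
r40=101000 pc2: +4 =28
r41=101001 pc3: +8 =36
r42=101010 pc3: +8 =44
r43=101011 pc4: +16 =60
r44=101100 pc3: +8 =68
r45=101101 pc4: +16 =84
r46=101110 pc4: +16 =100
r47=101111 pc5: +32 =132
r48=110000 pc2: +4 =136
r49=110001 pc3: +8 =144
r50=110010 pc3: +8 =152
r51=110011 pc4: +16 =168
r52=110100 pc3: +8 =176
r53=110101 pc4: +16 =192
r54=110110 pc4: +16 =208
r55=110111 pc5: +32 =240
r56=111000 pc3: +8 =248
r57=111001 pc4: +16 =264
r58=111010 pc4: +16 =280
r59=111011 pc5: +32 =312
r60=111100 pc4: +16 =328
r61=111101 pc5: +32 =360
r62=111110 pc5: +32 =392
r63=111111 pc6: +64 =456
r64=1000000 pc1: +2 =458
r65=1000001 pc2: +4 =462
r66=1000010 pc2: +4 =466
r67=1000011 pc3: +8 =474
r68=1000100 pc2: +4 =478
r69=1000101 pc3: +8 =486
r70=1000110 pc3: +8 =494
r71=1000111 pc4: +16 =510
r72=1001000 pc2: +4 =514
r73=1001001 pc3: +8 =522
r74=1001010 pc3: +8 =530
r75=1001011 pc4: +16 =546
r76=1001100 pc3: +8 =554
r77=1001101 pc4: +16 =570
r78=1001110 pc4: +16 =586
r79=1001111 pc5: +32 =618
r80=1010000 pc2: +4 =622
r81=1010001 pc3: +8 =630
r82=1010010 pc3: +8 =638
r83=1010011 pc4: +16 =654
r84=1010100 pc3: +8 =662
r85=1010101 pc4: +16 =678
r86=1010110 pc4: +16 =694
r87=1010111 pc5: +32 =726
r88=1011000 pc3: +8 =734
r89=1011001 pc4: +16 =750
r90=1011010 pc4: +16 =766
r91=1011011 pc5: +32 =798
r92=1011100 pc4: +16 =814
r93=1011101 pc5: +32 =846
r94=1011110 pc5: +32 =878
r95=1011111 pc6: +64 =942
r96=1100000 pc2: +4 =946
r97=1100001 pc3: +8 =954
r98=1100010 pc3: +8 =962
r99=1100011 pc4: +16 =978
r100=1100100 pc3: +8 =986
r101=1100101 pc4: +16 =1002

Answer: 1002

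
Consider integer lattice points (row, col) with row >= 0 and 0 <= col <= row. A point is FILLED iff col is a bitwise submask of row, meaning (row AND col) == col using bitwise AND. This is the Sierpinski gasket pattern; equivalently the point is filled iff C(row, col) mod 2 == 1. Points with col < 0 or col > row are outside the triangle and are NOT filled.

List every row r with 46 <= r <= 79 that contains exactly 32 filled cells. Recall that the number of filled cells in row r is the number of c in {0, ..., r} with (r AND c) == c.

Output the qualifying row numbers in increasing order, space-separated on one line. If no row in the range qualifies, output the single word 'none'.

Row r has 2^popcount(r) filled cells, so we need popcount(r) = log2(32) = 5.
Scan r = 46..79 and keep those with exactly 5 one-bits:
r=46=101110 popcount=4 -> skip
r=47=101111 popcount=5 -> KEEP
r=48=110000 popcount=2 -> skip
r=49=110001 popcount=3 -> skip
r=50=110010 popcount=3 -> skip
r=51=110011 popcount=4 -> skip
r=52=110100 popcount=3 -> skip
r=53=110101 popcount=4 -> skip
r=54=110110 popcount=4 -> skip
r=55=110111 popcount=5 -> KEEP
r=56=111000 popcount=3 -> skip
r=57=111001 popcount=4 -> skip
r=58=111010 popcount=4 -> skip
r=59=111011 popcount=5 -> KEEP
r=60=111100 popcount=4 -> skip
r=61=111101 popcount=5 -> KEEP
r=62=111110 popcount=5 -> KEEP
r=63=111111 popcount=6 -> skip
r=64=1000000 popcount=1 -> skip
r=65=1000001 popcount=2 -> skip
r=66=1000010 popcount=2 -> skip
r=67=1000011 popcount=3 -> skip
r=68=1000100 popcount=2 -> skip
r=69=1000101 popcount=3 -> skip
r=70=1000110 popcount=3 -> skip
r=71=1000111 popcount=4 -> skip
r=72=1001000 popcount=2 -> skip
r=73=1001001 popcount=3 -> skip
r=74=1001010 popcount=3 -> skip
r=75=1001011 popcount=4 -> skip
r=76=1001100 popcount=3 -> skip
r=77=1001101 popcount=4 -> skip
r=78=1001110 popcount=4 -> skip
r=79=1001111 popcount=5 -> KEEP
Kept rows: 47 55 59 61 62 79

Answer: 47 55 59 61 62 79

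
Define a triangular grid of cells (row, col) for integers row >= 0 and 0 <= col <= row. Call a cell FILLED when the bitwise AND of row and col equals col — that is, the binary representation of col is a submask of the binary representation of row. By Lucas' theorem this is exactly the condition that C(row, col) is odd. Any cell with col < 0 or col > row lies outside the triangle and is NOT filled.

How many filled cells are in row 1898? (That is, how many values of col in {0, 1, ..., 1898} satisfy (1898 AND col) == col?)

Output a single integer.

Answer: 128

Derivation:
1898 in binary = 11101101010
popcount(1898) = number of 1-bits in 11101101010 = 7
A col c satisfies (1898 AND c) == c iff every set bit of c is also set in 1898; each of the 7 set bits of 1898 can independently be on or off in c.
count = 2^7 = 128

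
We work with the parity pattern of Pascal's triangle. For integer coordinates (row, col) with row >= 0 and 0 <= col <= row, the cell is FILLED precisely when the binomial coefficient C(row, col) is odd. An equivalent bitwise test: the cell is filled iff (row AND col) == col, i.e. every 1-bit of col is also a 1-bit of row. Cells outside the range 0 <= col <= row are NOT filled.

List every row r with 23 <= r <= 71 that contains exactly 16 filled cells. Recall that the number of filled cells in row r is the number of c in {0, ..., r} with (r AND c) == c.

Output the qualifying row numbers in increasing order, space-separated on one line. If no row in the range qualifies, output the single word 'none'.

Row r has 2^popcount(r) filled cells, so we need popcount(r) = log2(16) = 4.
Scan r = 23..71 and keep those with exactly 4 one-bits:
r=23=10111 popcount=4 -> KEEP
r=24=11000 popcount=2 -> skip
r=25=11001 popcount=3 -> skip
r=26=11010 popcount=3 -> skip
r=27=11011 popcount=4 -> KEEP
r=28=11100 popcount=3 -> skip
r=29=11101 popcount=4 -> KEEP
r=30=11110 popcount=4 -> KEEP
r=31=11111 popcount=5 -> skip
r=32=100000 popcount=1 -> skip
r=33=100001 popcount=2 -> skip
r=34=100010 popcount=2 -> skip
r=35=100011 popcount=3 -> skip
r=36=100100 popcount=2 -> skip
r=37=100101 popcount=3 -> skip
r=38=100110 popcount=3 -> skip
r=39=100111 popcount=4 -> KEEP
r=40=101000 popcount=2 -> skip
r=41=101001 popcount=3 -> skip
r=42=101010 popcount=3 -> skip
r=43=101011 popcount=4 -> KEEP
r=44=101100 popcount=3 -> skip
r=45=101101 popcount=4 -> KEEP
r=46=101110 popcount=4 -> KEEP
r=47=101111 popcount=5 -> skip
r=48=110000 popcount=2 -> skip
r=49=110001 popcount=3 -> skip
r=50=110010 popcount=3 -> skip
r=51=110011 popcount=4 -> KEEP
r=52=110100 popcount=3 -> skip
r=53=110101 popcount=4 -> KEEP
r=54=110110 popcount=4 -> KEEP
r=55=110111 popcount=5 -> skip
r=56=111000 popcount=3 -> skip
r=57=111001 popcount=4 -> KEEP
r=58=111010 popcount=4 -> KEEP
r=59=111011 popcount=5 -> skip
r=60=111100 popcount=4 -> KEEP
r=61=111101 popcount=5 -> skip
r=62=111110 popcount=5 -> skip
r=63=111111 popcount=6 -> skip
r=64=1000000 popcount=1 -> skip
r=65=1000001 popcount=2 -> skip
r=66=1000010 popcount=2 -> skip
r=67=1000011 popcount=3 -> skip
r=68=1000100 popcount=2 -> skip
r=69=1000101 popcount=3 -> skip
r=70=1000110 popcount=3 -> skip
r=71=1000111 popcount=4 -> KEEP
Kept rows: 23 27 29 30 39 43 45 46 51 53 54 57 58 60 71

Answer: 23 27 29 30 39 43 45 46 51 53 54 57 58 60 71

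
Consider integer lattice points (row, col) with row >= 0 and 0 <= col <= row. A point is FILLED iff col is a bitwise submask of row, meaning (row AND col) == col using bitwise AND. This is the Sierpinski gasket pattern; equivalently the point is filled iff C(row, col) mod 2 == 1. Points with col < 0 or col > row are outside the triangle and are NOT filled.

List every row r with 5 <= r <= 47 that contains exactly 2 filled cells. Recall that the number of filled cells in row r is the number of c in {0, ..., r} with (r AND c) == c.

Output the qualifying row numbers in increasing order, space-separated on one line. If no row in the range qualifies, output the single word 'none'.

Row r has 2^popcount(r) filled cells, so we need popcount(r) = log2(2) = 1.
Scan r = 5..47 and keep those with exactly 1 one-bits:
r=5=101 popcount=2 -> skip
r=6=110 popcount=2 -> skip
r=7=111 popcount=3 -> skip
r=8=1000 popcount=1 -> KEEP
r=9=1001 popcount=2 -> skip
r=10=1010 popcount=2 -> skip
r=11=1011 popcount=3 -> skip
r=12=1100 popcount=2 -> skip
r=13=1101 popcount=3 -> skip
r=14=1110 popcount=3 -> skip
r=15=1111 popcount=4 -> skip
r=16=10000 popcount=1 -> KEEP
r=17=10001 popcount=2 -> skip
r=18=10010 popcount=2 -> skip
r=19=10011 popcount=3 -> skip
r=20=10100 popcount=2 -> skip
r=21=10101 popcount=3 -> skip
r=22=10110 popcount=3 -> skip
r=23=10111 popcount=4 -> skip
r=24=11000 popcount=2 -> skip
r=25=11001 popcount=3 -> skip
r=26=11010 popcount=3 -> skip
r=27=11011 popcount=4 -> skip
r=28=11100 popcount=3 -> skip
r=29=11101 popcount=4 -> skip
r=30=11110 popcount=4 -> skip
r=31=11111 popcount=5 -> skip
r=32=100000 popcount=1 -> KEEP
r=33=100001 popcount=2 -> skip
r=34=100010 popcount=2 -> skip
r=35=100011 popcount=3 -> skip
r=36=100100 popcount=2 -> skip
r=37=100101 popcount=3 -> skip
r=38=100110 popcount=3 -> skip
r=39=100111 popcount=4 -> skip
r=40=101000 popcount=2 -> skip
r=41=101001 popcount=3 -> skip
r=42=101010 popcount=3 -> skip
r=43=101011 popcount=4 -> skip
r=44=101100 popcount=3 -> skip
r=45=101101 popcount=4 -> skip
r=46=101110 popcount=4 -> skip
r=47=101111 popcount=5 -> skip
Kept rows: 8 16 32

Answer: 8 16 32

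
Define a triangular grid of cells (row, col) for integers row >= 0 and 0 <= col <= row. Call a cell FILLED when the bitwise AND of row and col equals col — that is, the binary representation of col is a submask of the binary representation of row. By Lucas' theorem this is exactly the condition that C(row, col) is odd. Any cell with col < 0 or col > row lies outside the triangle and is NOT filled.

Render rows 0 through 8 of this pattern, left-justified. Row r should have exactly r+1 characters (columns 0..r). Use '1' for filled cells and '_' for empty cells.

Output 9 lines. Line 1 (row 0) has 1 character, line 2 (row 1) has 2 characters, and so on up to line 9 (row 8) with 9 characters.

r0=0: 1
r1=1: 11
r2=10: 1_1
r3=11: 1111
r4=100: 1___1
r5=101: 11__11
r6=110: 1_1_1_1
r7=111: 11111111
r8=1000: 1_______1

Answer: 1
11
1_1
1111
1___1
11__11
1_1_1_1
11111111
1_______1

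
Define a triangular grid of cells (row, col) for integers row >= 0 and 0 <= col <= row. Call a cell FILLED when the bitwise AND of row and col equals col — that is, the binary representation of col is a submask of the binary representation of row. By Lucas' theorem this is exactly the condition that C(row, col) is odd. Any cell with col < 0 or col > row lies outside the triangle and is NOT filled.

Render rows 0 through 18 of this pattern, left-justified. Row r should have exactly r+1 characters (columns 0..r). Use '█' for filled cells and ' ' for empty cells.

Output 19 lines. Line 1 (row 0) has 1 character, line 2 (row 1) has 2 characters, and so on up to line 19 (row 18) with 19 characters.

r0=0: █
r1=1: ██
r2=10: █ █
r3=11: ████
r4=100: █   █
r5=101: ██  ██
r6=110: █ █ █ █
r7=111: ████████
r8=1000: █       █
r9=1001: ██      ██
r10=1010: █ █     █ █
r11=1011: ████    ████
r12=1100: █   █   █   █
r13=1101: ██  ██  ██  ██
r14=1110: █ █ █ █ █ █ █ █
r15=1111: ████████████████
r16=10000: █               █
r17=10001: ██              ██
r18=10010: █ █             █ █

Answer: █
██
█ █
████
█   █
██  ██
█ █ █ █
████████
█       █
██      ██
█ █     █ █
████    ████
█   █   █   █
██  ██  ██  ██
█ █ █ █ █ █ █ █
████████████████
█               █
██              ██
█ █             █ █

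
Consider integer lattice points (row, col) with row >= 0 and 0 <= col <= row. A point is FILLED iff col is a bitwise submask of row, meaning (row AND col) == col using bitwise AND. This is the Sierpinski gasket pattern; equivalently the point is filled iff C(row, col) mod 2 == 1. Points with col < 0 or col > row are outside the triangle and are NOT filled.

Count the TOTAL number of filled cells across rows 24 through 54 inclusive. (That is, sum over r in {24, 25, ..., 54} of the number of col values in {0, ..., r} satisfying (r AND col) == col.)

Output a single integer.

r24=11000 pc2: +4 =4
r25=11001 pc3: +8 =12
r26=11010 pc3: +8 =20
r27=11011 pc4: +16 =36
r28=11100 pc3: +8 =44
r29=11101 pc4: +16 =60
r30=11110 pc4: +16 =76
r31=11111 pc5: +32 =108
r32=100000 pc1: +2 =110
r33=100001 pc2: +4 =114
r34=100010 pc2: +4 =118
r35=100011 pc3: +8 =126
r36=100100 pc2: +4 =130
r37=100101 pc3: +8 =138
r38=100110 pc3: +8 =146
r39=100111 pc4: +16 =162
r40=101000 pc2: +4 =166
r41=101001 pc3: +8 =174
r42=101010 pc3: +8 =182
r43=101011 pc4: +16 =198
r44=101100 pc3: +8 =206
r45=101101 pc4: +16 =222
r46=101110 pc4: +16 =238
r47=101111 pc5: +32 =270
r48=110000 pc2: +4 =274
r49=110001 pc3: +8 =282
r50=110010 pc3: +8 =290
r51=110011 pc4: +16 =306
r52=110100 pc3: +8 =314
r53=110101 pc4: +16 =330
r54=110110 pc4: +16 =346

Answer: 346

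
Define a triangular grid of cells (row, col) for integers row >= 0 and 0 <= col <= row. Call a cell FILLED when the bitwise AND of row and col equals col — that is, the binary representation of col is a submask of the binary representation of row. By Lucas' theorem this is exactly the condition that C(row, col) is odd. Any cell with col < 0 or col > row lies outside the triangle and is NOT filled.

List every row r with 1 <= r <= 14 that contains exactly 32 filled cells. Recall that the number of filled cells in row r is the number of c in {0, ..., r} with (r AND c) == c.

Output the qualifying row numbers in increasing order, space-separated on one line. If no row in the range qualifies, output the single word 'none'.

Answer: none

Derivation:
Row r has 2^popcount(r) filled cells, so we need popcount(r) = log2(32) = 5.
Scan r = 1..14 and keep those with exactly 5 one-bits:
r=1=1 popcount=1 -> skip
r=2=10 popcount=1 -> skip
r=3=11 popcount=2 -> skip
r=4=100 popcount=1 -> skip
r=5=101 popcount=2 -> skip
r=6=110 popcount=2 -> skip
r=7=111 popcount=3 -> skip
r=8=1000 popcount=1 -> skip
r=9=1001 popcount=2 -> skip
r=10=1010 popcount=2 -> skip
r=11=1011 popcount=3 -> skip
r=12=1100 popcount=2 -> skip
r=13=1101 popcount=3 -> skip
r=14=1110 popcount=3 -> skip
Kept rows: none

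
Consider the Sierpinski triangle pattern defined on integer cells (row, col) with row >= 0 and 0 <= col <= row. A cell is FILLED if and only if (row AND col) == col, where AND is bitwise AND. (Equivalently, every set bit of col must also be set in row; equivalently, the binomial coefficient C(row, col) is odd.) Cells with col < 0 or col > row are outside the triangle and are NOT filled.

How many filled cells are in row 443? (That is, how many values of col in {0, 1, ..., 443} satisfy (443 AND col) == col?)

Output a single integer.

443 in binary = 110111011
popcount(443) = number of 1-bits in 110111011 = 7
A col c satisfies (443 AND c) == c iff every set bit of c is also set in 443; each of the 7 set bits of 443 can independently be on or off in c.
count = 2^7 = 128

Answer: 128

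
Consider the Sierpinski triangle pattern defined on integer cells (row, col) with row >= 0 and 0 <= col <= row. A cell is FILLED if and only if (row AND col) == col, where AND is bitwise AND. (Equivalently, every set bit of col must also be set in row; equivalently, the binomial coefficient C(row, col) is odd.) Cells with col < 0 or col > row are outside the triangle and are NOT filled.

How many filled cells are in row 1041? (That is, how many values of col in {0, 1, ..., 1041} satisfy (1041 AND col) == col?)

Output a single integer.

1041 in binary = 10000010001
popcount(1041) = number of 1-bits in 10000010001 = 3
A col c satisfies (1041 AND c) == c iff every set bit of c is also set in 1041; each of the 3 set bits of 1041 can independently be on or off in c.
count = 2^3 = 8

Answer: 8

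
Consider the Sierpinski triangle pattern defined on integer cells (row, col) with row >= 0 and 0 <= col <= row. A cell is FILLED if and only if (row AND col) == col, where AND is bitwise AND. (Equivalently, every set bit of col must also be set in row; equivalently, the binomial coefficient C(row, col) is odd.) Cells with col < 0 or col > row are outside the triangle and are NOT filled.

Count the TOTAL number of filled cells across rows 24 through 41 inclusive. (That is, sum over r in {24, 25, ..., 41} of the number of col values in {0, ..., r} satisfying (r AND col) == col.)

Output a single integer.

Answer: 174

Derivation:
r24=11000 pc2: +4 =4
r25=11001 pc3: +8 =12
r26=11010 pc3: +8 =20
r27=11011 pc4: +16 =36
r28=11100 pc3: +8 =44
r29=11101 pc4: +16 =60
r30=11110 pc4: +16 =76
r31=11111 pc5: +32 =108
r32=100000 pc1: +2 =110
r33=100001 pc2: +4 =114
r34=100010 pc2: +4 =118
r35=100011 pc3: +8 =126
r36=100100 pc2: +4 =130
r37=100101 pc3: +8 =138
r38=100110 pc3: +8 =146
r39=100111 pc4: +16 =162
r40=101000 pc2: +4 =166
r41=101001 pc3: +8 =174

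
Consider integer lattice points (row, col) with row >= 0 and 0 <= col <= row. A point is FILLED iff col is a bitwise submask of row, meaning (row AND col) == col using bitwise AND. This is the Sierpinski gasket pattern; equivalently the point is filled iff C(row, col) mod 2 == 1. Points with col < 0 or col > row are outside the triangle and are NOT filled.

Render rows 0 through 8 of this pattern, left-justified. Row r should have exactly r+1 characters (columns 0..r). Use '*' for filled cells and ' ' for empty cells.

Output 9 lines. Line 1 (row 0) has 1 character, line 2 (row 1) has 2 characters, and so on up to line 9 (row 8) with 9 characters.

r0=0: *
r1=1: **
r2=10: * *
r3=11: ****
r4=100: *   *
r5=101: **  **
r6=110: * * * *
r7=111: ********
r8=1000: *       *

Answer: *
**
* *
****
*   *
**  **
* * * *
********
*       *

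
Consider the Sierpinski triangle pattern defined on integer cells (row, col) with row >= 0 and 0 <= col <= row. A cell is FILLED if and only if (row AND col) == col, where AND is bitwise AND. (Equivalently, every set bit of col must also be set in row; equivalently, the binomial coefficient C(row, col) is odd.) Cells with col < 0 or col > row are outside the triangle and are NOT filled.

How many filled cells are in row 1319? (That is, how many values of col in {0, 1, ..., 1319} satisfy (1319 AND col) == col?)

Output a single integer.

1319 in binary = 10100100111
popcount(1319) = number of 1-bits in 10100100111 = 6
A col c satisfies (1319 AND c) == c iff every set bit of c is also set in 1319; each of the 6 set bits of 1319 can independently be on or off in c.
count = 2^6 = 64

Answer: 64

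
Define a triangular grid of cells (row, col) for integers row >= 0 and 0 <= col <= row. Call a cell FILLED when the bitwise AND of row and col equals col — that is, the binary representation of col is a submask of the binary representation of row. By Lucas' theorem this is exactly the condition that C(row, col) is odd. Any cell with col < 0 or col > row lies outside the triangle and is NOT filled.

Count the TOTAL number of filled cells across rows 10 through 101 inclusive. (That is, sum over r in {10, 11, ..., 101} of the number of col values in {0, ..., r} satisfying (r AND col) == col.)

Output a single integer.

Answer: 1242

Derivation:
r10=1010 pc2: +4 =4
r11=1011 pc3: +8 =12
r12=1100 pc2: +4 =16
r13=1101 pc3: +8 =24
r14=1110 pc3: +8 =32
r15=1111 pc4: +16 =48
r16=10000 pc1: +2 =50
r17=10001 pc2: +4 =54
r18=10010 pc2: +4 =58
r19=10011 pc3: +8 =66
r20=10100 pc2: +4 =70
r21=10101 pc3: +8 =78
r22=10110 pc3: +8 =86
r23=10111 pc4: +16 =102
r24=11000 pc2: +4 =106
r25=11001 pc3: +8 =114
r26=11010 pc3: +8 =122
r27=11011 pc4: +16 =138
r28=11100 pc3: +8 =146
r29=11101 pc4: +16 =162
r30=11110 pc4: +16 =178
r31=11111 pc5: +32 =210
r32=100000 pc1: +2 =212
r33=100001 pc2: +4 =216
r34=100010 pc2: +4 =220
r35=100011 pc3: +8 =228
r36=100100 pc2: +4 =232
r37=100101 pc3: +8 =240
r38=100110 pc3: +8 =248
r39=100111 pc4: +16 =264
r40=101000 pc2: +4 =268
r41=101001 pc3: +8 =276
r42=101010 pc3: +8 =284
r43=101011 pc4: +16 =300
r44=101100 pc3: +8 =308
r45=101101 pc4: +16 =324
r46=101110 pc4: +16 =340
r47=101111 pc5: +32 =372
r48=110000 pc2: +4 =376
r49=110001 pc3: +8 =384
r50=110010 pc3: +8 =392
r51=110011 pc4: +16 =408
r52=110100 pc3: +8 =416
r53=110101 pc4: +16 =432
r54=110110 pc4: +16 =448
r55=110111 pc5: +32 =480
r56=111000 pc3: +8 =488
r57=111001 pc4: +16 =504
r58=111010 pc4: +16 =520
r59=111011 pc5: +32 =552
r60=111100 pc4: +16 =568
r61=111101 pc5: +32 =600
r62=111110 pc5: +32 =632
r63=111111 pc6: +64 =696
r64=1000000 pc1: +2 =698
r65=1000001 pc2: +4 =702
r66=1000010 pc2: +4 =706
r67=1000011 pc3: +8 =714
r68=1000100 pc2: +4 =718
r69=1000101 pc3: +8 =726
r70=1000110 pc3: +8 =734
r71=1000111 pc4: +16 =750
r72=1001000 pc2: +4 =754
r73=1001001 pc3: +8 =762
r74=1001010 pc3: +8 =770
r75=1001011 pc4: +16 =786
r76=1001100 pc3: +8 =794
r77=1001101 pc4: +16 =810
r78=1001110 pc4: +16 =826
r79=1001111 pc5: +32 =858
r80=1010000 pc2: +4 =862
r81=1010001 pc3: +8 =870
r82=1010010 pc3: +8 =878
r83=1010011 pc4: +16 =894
r84=1010100 pc3: +8 =902
r85=1010101 pc4: +16 =918
r86=1010110 pc4: +16 =934
r87=1010111 pc5: +32 =966
r88=1011000 pc3: +8 =974
r89=1011001 pc4: +16 =990
r90=1011010 pc4: +16 =1006
r91=1011011 pc5: +32 =1038
r92=1011100 pc4: +16 =1054
r93=1011101 pc5: +32 =1086
r94=1011110 pc5: +32 =1118
r95=1011111 pc6: +64 =1182
r96=1100000 pc2: +4 =1186
r97=1100001 pc3: +8 =1194
r98=1100010 pc3: +8 =1202
r99=1100011 pc4: +16 =1218
r100=1100100 pc3: +8 =1226
r101=1100101 pc4: +16 =1242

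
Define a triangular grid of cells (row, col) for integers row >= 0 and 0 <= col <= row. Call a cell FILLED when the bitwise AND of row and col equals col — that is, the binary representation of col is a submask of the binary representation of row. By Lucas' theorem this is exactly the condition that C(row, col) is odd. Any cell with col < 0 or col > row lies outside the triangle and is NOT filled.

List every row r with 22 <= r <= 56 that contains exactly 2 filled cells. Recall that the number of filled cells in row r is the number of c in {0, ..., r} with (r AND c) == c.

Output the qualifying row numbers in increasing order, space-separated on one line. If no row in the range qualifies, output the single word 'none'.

Row r has 2^popcount(r) filled cells, so we need popcount(r) = log2(2) = 1.
Scan r = 22..56 and keep those with exactly 1 one-bits:
r=22=10110 popcount=3 -> skip
r=23=10111 popcount=4 -> skip
r=24=11000 popcount=2 -> skip
r=25=11001 popcount=3 -> skip
r=26=11010 popcount=3 -> skip
r=27=11011 popcount=4 -> skip
r=28=11100 popcount=3 -> skip
r=29=11101 popcount=4 -> skip
r=30=11110 popcount=4 -> skip
r=31=11111 popcount=5 -> skip
r=32=100000 popcount=1 -> KEEP
r=33=100001 popcount=2 -> skip
r=34=100010 popcount=2 -> skip
r=35=100011 popcount=3 -> skip
r=36=100100 popcount=2 -> skip
r=37=100101 popcount=3 -> skip
r=38=100110 popcount=3 -> skip
r=39=100111 popcount=4 -> skip
r=40=101000 popcount=2 -> skip
r=41=101001 popcount=3 -> skip
r=42=101010 popcount=3 -> skip
r=43=101011 popcount=4 -> skip
r=44=101100 popcount=3 -> skip
r=45=101101 popcount=4 -> skip
r=46=101110 popcount=4 -> skip
r=47=101111 popcount=5 -> skip
r=48=110000 popcount=2 -> skip
r=49=110001 popcount=3 -> skip
r=50=110010 popcount=3 -> skip
r=51=110011 popcount=4 -> skip
r=52=110100 popcount=3 -> skip
r=53=110101 popcount=4 -> skip
r=54=110110 popcount=4 -> skip
r=55=110111 popcount=5 -> skip
r=56=111000 popcount=3 -> skip
Kept rows: 32

Answer: 32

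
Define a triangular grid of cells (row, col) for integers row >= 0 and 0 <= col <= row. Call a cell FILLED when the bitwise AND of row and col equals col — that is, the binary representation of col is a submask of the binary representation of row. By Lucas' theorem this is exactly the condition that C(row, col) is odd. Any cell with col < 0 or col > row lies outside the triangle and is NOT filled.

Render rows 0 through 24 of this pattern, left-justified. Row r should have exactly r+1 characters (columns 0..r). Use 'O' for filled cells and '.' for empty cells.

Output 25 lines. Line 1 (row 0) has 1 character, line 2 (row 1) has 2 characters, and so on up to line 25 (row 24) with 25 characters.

r0=0: O
r1=1: OO
r2=10: O.O
r3=11: OOOO
r4=100: O...O
r5=101: OO..OO
r6=110: O.O.O.O
r7=111: OOOOOOOO
r8=1000: O.......O
r9=1001: OO......OO
r10=1010: O.O.....O.O
r11=1011: OOOO....OOOO
r12=1100: O...O...O...O
r13=1101: OO..OO..OO..OO
r14=1110: O.O.O.O.O.O.O.O
r15=1111: OOOOOOOOOOOOOOOO
r16=10000: O...............O
r17=10001: OO..............OO
r18=10010: O.O.............O.O
r19=10011: OOOO............OOOO
r20=10100: O...O...........O...O
r21=10101: OO..OO..........OO..OO
r22=10110: O.O.O.O.........O.O.O.O
r23=10111: OOOOOOOO........OOOOOOOO
r24=11000: O.......O.......O.......O

Answer: O
OO
O.O
OOOO
O...O
OO..OO
O.O.O.O
OOOOOOOO
O.......O
OO......OO
O.O.....O.O
OOOO....OOOO
O...O...O...O
OO..OO..OO..OO
O.O.O.O.O.O.O.O
OOOOOOOOOOOOOOOO
O...............O
OO..............OO
O.O.............O.O
OOOO............OOOO
O...O...........O...O
OO..OO..........OO..OO
O.O.O.O.........O.O.O.O
OOOOOOOO........OOOOOOOO
O.......O.......O.......O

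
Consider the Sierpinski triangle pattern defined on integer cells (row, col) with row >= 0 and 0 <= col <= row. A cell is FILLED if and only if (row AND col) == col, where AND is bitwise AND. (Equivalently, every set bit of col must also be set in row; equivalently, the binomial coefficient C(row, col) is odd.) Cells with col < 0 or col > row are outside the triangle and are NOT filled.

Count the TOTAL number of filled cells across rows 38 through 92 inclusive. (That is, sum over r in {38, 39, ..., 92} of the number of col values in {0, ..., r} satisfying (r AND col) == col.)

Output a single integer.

r38=100110 pc3: +8 =8
r39=100111 pc4: +16 =24
r40=101000 pc2: +4 =28
r41=101001 pc3: +8 =36
r42=101010 pc3: +8 =44
r43=101011 pc4: +16 =60
r44=101100 pc3: +8 =68
r45=101101 pc4: +16 =84
r46=101110 pc4: +16 =100
r47=101111 pc5: +32 =132
r48=110000 pc2: +4 =136
r49=110001 pc3: +8 =144
r50=110010 pc3: +8 =152
r51=110011 pc4: +16 =168
r52=110100 pc3: +8 =176
r53=110101 pc4: +16 =192
r54=110110 pc4: +16 =208
r55=110111 pc5: +32 =240
r56=111000 pc3: +8 =248
r57=111001 pc4: +16 =264
r58=111010 pc4: +16 =280
r59=111011 pc5: +32 =312
r60=111100 pc4: +16 =328
r61=111101 pc5: +32 =360
r62=111110 pc5: +32 =392
r63=111111 pc6: +64 =456
r64=1000000 pc1: +2 =458
r65=1000001 pc2: +4 =462
r66=1000010 pc2: +4 =466
r67=1000011 pc3: +8 =474
r68=1000100 pc2: +4 =478
r69=1000101 pc3: +8 =486
r70=1000110 pc3: +8 =494
r71=1000111 pc4: +16 =510
r72=1001000 pc2: +4 =514
r73=1001001 pc3: +8 =522
r74=1001010 pc3: +8 =530
r75=1001011 pc4: +16 =546
r76=1001100 pc3: +8 =554
r77=1001101 pc4: +16 =570
r78=1001110 pc4: +16 =586
r79=1001111 pc5: +32 =618
r80=1010000 pc2: +4 =622
r81=1010001 pc3: +8 =630
r82=1010010 pc3: +8 =638
r83=1010011 pc4: +16 =654
r84=1010100 pc3: +8 =662
r85=1010101 pc4: +16 =678
r86=1010110 pc4: +16 =694
r87=1010111 pc5: +32 =726
r88=1011000 pc3: +8 =734
r89=1011001 pc4: +16 =750
r90=1011010 pc4: +16 =766
r91=1011011 pc5: +32 =798
r92=1011100 pc4: +16 =814

Answer: 814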